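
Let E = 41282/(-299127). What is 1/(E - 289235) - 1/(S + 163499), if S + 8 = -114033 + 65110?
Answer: -120788421263/9912198706702136 ≈ -1.2186e-5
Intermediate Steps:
S = -48931 (S = -8 + (-114033 + 65110) = -8 - 48923 = -48931)
E = -41282/299127 (E = 41282*(-1/299127) = -41282/299127 ≈ -0.13801)
1/(E - 289235) - 1/(S + 163499) = 1/(-41282/299127 - 289235) - 1/(-48931 + 163499) = 1/(-86518039127/299127) - 1/114568 = -299127/86518039127 - 1*1/114568 = -299127/86518039127 - 1/114568 = -120788421263/9912198706702136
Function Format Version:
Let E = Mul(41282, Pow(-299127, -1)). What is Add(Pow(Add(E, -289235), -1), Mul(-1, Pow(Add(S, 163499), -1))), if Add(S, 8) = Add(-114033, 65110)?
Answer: Rational(-120788421263, 9912198706702136) ≈ -1.2186e-5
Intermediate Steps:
S = -48931 (S = Add(-8, Add(-114033, 65110)) = Add(-8, -48923) = -48931)
E = Rational(-41282, 299127) (E = Mul(41282, Rational(-1, 299127)) = Rational(-41282, 299127) ≈ -0.13801)
Add(Pow(Add(E, -289235), -1), Mul(-1, Pow(Add(S, 163499), -1))) = Add(Pow(Add(Rational(-41282, 299127), -289235), -1), Mul(-1, Pow(Add(-48931, 163499), -1))) = Add(Pow(Rational(-86518039127, 299127), -1), Mul(-1, Pow(114568, -1))) = Add(Rational(-299127, 86518039127), Mul(-1, Rational(1, 114568))) = Add(Rational(-299127, 86518039127), Rational(-1, 114568)) = Rational(-120788421263, 9912198706702136)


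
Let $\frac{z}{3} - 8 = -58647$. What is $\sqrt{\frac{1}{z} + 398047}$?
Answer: $\frac{\sqrt{12318277272817866}}{175917} \approx 630.91$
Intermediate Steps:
$z = -175917$ ($z = 24 + 3 \left(-58647\right) = 24 - 175941 = -175917$)
$\sqrt{\frac{1}{z} + 398047} = \sqrt{\frac{1}{-175917} + 398047} = \sqrt{- \frac{1}{175917} + 398047} = \sqrt{\frac{70023234098}{175917}} = \frac{\sqrt{12318277272817866}}{175917}$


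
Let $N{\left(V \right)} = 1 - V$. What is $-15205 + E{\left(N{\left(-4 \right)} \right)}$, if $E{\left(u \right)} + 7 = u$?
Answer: $-15207$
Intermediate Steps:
$E{\left(u \right)} = -7 + u$
$-15205 + E{\left(N{\left(-4 \right)} \right)} = -15205 + \left(-7 + \left(1 - -4\right)\right) = -15205 + \left(-7 + \left(1 + 4\right)\right) = -15205 + \left(-7 + 5\right) = -15205 - 2 = -15207$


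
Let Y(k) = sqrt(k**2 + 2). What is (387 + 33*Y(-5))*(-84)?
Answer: -32508 - 8316*sqrt(3) ≈ -46912.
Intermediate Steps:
Y(k) = sqrt(2 + k**2)
(387 + 33*Y(-5))*(-84) = (387 + 33*sqrt(2 + (-5)**2))*(-84) = (387 + 33*sqrt(2 + 25))*(-84) = (387 + 33*sqrt(27))*(-84) = (387 + 33*(3*sqrt(3)))*(-84) = (387 + 99*sqrt(3))*(-84) = -32508 - 8316*sqrt(3)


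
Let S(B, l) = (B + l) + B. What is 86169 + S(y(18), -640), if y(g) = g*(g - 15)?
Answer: 85637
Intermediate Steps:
y(g) = g*(-15 + g)
S(B, l) = l + 2*B
86169 + S(y(18), -640) = 86169 + (-640 + 2*(18*(-15 + 18))) = 86169 + (-640 + 2*(18*3)) = 86169 + (-640 + 2*54) = 86169 + (-640 + 108) = 86169 - 532 = 85637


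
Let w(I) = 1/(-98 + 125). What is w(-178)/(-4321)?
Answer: -1/116667 ≈ -8.5714e-6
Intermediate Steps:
w(I) = 1/27
w(-178)/(-4321) = (1/27)/(-4321) = (1/27)*(-1/4321) = -1/116667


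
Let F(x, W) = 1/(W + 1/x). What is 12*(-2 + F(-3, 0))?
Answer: -60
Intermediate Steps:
12*(-2 + F(-3, 0)) = 12*(-2 - 3/(1 + 0*(-3))) = 12*(-2 - 3/(1 + 0)) = 12*(-2 - 3/1) = 12*(-2 - 3*1) = 12*(-2 - 3) = 12*(-5) = -60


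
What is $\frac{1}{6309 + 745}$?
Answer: $\frac{1}{7054} \approx 0.00014176$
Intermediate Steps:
$\frac{1}{6309 + 745} = \frac{1}{7054}$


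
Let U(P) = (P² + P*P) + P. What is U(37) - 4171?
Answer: -1396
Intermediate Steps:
U(P) = P + 2*P² (U(P) = (P² + P²) + P = 2*P² + P = P + 2*P²)
U(37) - 4171 = 37*(1 + 2*37) - 4171 = 37*(1 + 74) - 4171 = 37*75 - 4171 = 2775 - 4171 = -1396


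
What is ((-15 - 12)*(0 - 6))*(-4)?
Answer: -648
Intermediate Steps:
((-15 - 12)*(0 - 6))*(-4) = -27*(-6)*(-4) = 162*(-4) = -648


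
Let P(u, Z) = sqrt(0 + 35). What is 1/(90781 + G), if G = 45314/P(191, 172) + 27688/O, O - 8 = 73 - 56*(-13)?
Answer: 2080289373855/187578063300196439 - 29657152034*sqrt(35)/187578063300196439 ≈ 1.0155e-5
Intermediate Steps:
P(u, Z) = sqrt(35)
O = 809 (O = 8 + (73 - 56*(-13)) = 8 + (73 + 728) = 8 + 801 = 809)
G = 27688/809 + 45314*sqrt(35)/35 (G = 45314/(sqrt(35)) + 27688/809 = 45314*(sqrt(35)/35) + 27688*(1/809) = 45314*sqrt(35)/35 + 27688/809 = 27688/809 + 45314*sqrt(35)/35 ≈ 7693.7)
1/(90781 + G) = 1/(90781 + (27688/809 + 45314*sqrt(35)/35)) = 1/(73469517/809 + 45314*sqrt(35)/35)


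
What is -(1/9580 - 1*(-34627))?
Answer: -331726661/9580 ≈ -34627.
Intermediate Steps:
-(1/9580 - 1*(-34627)) = -(1/9580 + 34627) = -1*331726661/9580 = -331726661/9580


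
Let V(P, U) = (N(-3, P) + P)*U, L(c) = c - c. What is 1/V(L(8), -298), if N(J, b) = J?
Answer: 1/894 ≈ 0.0011186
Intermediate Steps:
L(c) = 0
V(P, U) = U*(-3 + P) (V(P, U) = (-3 + P)*U = U*(-3 + P))
1/V(L(8), -298) = 1/(-298*(-3 + 0)) = 1/(-298*(-3)) = 1/894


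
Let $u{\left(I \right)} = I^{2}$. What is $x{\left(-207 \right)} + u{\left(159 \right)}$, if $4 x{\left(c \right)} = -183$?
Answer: $\frac{100941}{4} \approx 25235.0$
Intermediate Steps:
$x{\left(c \right)} = - \frac{183}{4}$ ($x{\left(c \right)} = \frac{1}{4} \left(-183\right) = - \frac{183}{4}$)
$x{\left(-207 \right)} + u{\left(159 \right)} = - \frac{183}{4} + 159^{2} = - \frac{183}{4} + 25281 = \frac{100941}{4}$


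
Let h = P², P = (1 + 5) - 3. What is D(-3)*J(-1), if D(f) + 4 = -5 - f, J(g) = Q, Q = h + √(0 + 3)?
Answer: -54 - 6*√3 ≈ -64.392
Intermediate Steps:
P = 3 (P = 6 - 3 = 3)
h = 9 (h = 3² = 9)
Q = 9 + √3 (Q = 9 + √(0 + 3) = 9 + √3 ≈ 10.732)
J(g) = 9 + √3
D(f) = -9 - f (D(f) = -4 + (-5 - f) = -9 - f)
D(-3)*J(-1) = (-9 - 1*(-3))*(9 + √3) = (-9 + 3)*(9 + √3) = -6*(9 + √3) = -54 - 6*√3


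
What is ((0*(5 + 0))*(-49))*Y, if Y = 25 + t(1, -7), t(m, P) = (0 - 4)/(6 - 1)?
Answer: 0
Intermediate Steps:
t(m, P) = -⅘ (t(m, P) = -4/5 = -4*⅕ = -⅘)
Y = 121/5 (Y = 25 - ⅘ = 121/5 ≈ 24.200)
((0*(5 + 0))*(-49))*Y = ((0*(5 + 0))*(-49))*(121/5) = ((0*5)*(-49))*(121/5) = (0*(-49))*(121/5) = 0*(121/5) = 0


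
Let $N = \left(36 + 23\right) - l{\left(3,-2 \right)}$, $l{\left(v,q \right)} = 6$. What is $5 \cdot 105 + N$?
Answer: $578$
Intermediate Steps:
$N = 53$ ($N = \left(36 + 23\right) - 6 = 59 - 6 = 53$)
$5 \cdot 105 + N = 5 \cdot 105 + 53 = 525 + 53 = 578$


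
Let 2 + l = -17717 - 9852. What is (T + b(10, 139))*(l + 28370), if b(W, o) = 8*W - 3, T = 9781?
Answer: 7876542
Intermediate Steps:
l = -27571 (l = -2 + (-17717 - 9852) = -2 - 27569 = -27571)
b(W, o) = -3 + 8*W
(T + b(10, 139))*(l + 28370) = (9781 + (-3 + 8*10))*(-27571 + 28370) = (9781 + (-3 + 80))*799 = (9781 + 77)*799 = 9858*799 = 7876542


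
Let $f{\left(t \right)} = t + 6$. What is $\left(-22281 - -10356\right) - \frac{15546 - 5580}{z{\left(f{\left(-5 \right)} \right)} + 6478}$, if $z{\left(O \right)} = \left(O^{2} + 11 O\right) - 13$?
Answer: $- \frac{25749397}{2159} \approx -11927.0$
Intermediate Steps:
$f{\left(t \right)} = 6 + t$
$z{\left(O \right)} = -13 + O^{2} + 11 O$
$\left(-22281 - -10356\right) - \frac{15546 - 5580}{z{\left(f{\left(-5 \right)} \right)} + 6478} = \left(-22281 - -10356\right) - \frac{15546 - 5580}{\left(-13 + \left(6 - 5\right)^{2} + 11 \left(6 - 5\right)\right) + 6478} = \left(-22281 + 10356\right) - \frac{9966}{\left(-13 + 1^{2} + 11 \cdot 1\right) + 6478} = -11925 - \frac{9966}{\left(-13 + 1 + 11\right) + 6478} = -11925 - \frac{9966}{-1 + 6478} = -11925 - \frac{9966}{6477} = -11925 - 9966 \cdot \frac{1}{6477} = -11925 - \frac{3322}{2159} = - \frac{25749397}{2159}$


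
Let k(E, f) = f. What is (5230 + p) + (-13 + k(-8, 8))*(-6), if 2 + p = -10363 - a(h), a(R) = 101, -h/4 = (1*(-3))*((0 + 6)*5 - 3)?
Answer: -5206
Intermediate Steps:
h = 324 (h = -4*1*(-3)*((0 + 6)*5 - 3) = -(-12)*(6*5 - 3) = -(-12)*(30 - 3) = -(-12)*27 = -4*(-81) = 324)
p = -10466 (p = -2 + (-10363 - 1*101) = -2 + (-10363 - 101) = -2 - 10464 = -10466)
(5230 + p) + (-13 + k(-8, 8))*(-6) = (5230 - 10466) + (-13 + 8)*(-6) = -5236 - 5*(-6) = -5236 + 30 = -5206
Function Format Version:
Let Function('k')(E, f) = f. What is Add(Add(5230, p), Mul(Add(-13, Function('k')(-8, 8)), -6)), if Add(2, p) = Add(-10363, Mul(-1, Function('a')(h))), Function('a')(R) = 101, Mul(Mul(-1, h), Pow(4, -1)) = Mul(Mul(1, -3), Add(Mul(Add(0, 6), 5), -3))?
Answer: -5206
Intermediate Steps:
h = 324 (h = Mul(-4, Mul(Mul(1, -3), Add(Mul(Add(0, 6), 5), -3))) = Mul(-4, Mul(-3, Add(Mul(6, 5), -3))) = Mul(-4, Mul(-3, Add(30, -3))) = Mul(-4, Mul(-3, 27)) = Mul(-4, -81) = 324)
p = -10466 (p = Add(-2, Add(-10363, Mul(-1, 101))) = Add(-2, Add(-10363, -101)) = Add(-2, -10464) = -10466)
Add(Add(5230, p), Mul(Add(-13, Function('k')(-8, 8)), -6)) = Add(Add(5230, -10466), Mul(Add(-13, 8), -6)) = Add(-5236, Mul(-5, -6)) = Add(-5236, 30) = -5206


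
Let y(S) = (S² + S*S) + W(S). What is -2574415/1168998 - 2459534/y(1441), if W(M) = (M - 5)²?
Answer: -3145888144667/1210898395314 ≈ -2.5980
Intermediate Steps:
W(M) = (-5 + M)²
y(S) = (-5 + S)² + 2*S² (y(S) = (S² + S*S) + (-5 + S)² = (S² + S²) + (-5 + S)² = 2*S² + (-5 + S)² = (-5 + S)² + 2*S²)
-2574415/1168998 - 2459534/y(1441) = -2574415/1168998 - 2459534/((-5 + 1441)² + 2*1441²) = -2574415*1/1168998 - 2459534/(1436² + 2*2076481) = -2574415/1168998 - 2459534/(2062096 + 4152962) = -2574415/1168998 - 2459534/6215058 = -2574415/1168998 - 2459534*1/6215058 = -2574415/1168998 - 1229767/3107529 = -3145888144667/1210898395314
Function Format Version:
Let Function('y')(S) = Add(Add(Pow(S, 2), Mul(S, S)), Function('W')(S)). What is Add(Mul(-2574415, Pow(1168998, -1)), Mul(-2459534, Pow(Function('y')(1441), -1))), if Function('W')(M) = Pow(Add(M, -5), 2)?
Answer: Rational(-3145888144667, 1210898395314) ≈ -2.5980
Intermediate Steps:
Function('W')(M) = Pow(Add(-5, M), 2)
Function('y')(S) = Add(Pow(Add(-5, S), 2), Mul(2, Pow(S, 2))) (Function('y')(S) = Add(Add(Pow(S, 2), Mul(S, S)), Pow(Add(-5, S), 2)) = Add(Add(Pow(S, 2), Pow(S, 2)), Pow(Add(-5, S), 2)) = Add(Mul(2, Pow(S, 2)), Pow(Add(-5, S), 2)) = Add(Pow(Add(-5, S), 2), Mul(2, Pow(S, 2))))
Add(Mul(-2574415, Pow(1168998, -1)), Mul(-2459534, Pow(Function('y')(1441), -1))) = Add(Mul(-2574415, Pow(1168998, -1)), Mul(-2459534, Pow(Add(Pow(Add(-5, 1441), 2), Mul(2, Pow(1441, 2))), -1))) = Add(Mul(-2574415, Rational(1, 1168998)), Mul(-2459534, Pow(Add(Pow(1436, 2), Mul(2, 2076481)), -1))) = Add(Rational(-2574415, 1168998), Mul(-2459534, Pow(Add(2062096, 4152962), -1))) = Add(Rational(-2574415, 1168998), Mul(-2459534, Pow(6215058, -1))) = Add(Rational(-2574415, 1168998), Mul(-2459534, Rational(1, 6215058))) = Add(Rational(-2574415, 1168998), Rational(-1229767, 3107529)) = Rational(-3145888144667, 1210898395314)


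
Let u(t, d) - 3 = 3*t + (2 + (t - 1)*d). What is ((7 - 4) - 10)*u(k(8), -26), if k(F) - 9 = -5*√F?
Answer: 1232 - 1610*√2 ≈ -1044.9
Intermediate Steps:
k(F) = 9 - 5*√F
u(t, d) = 5 + 3*t + d*(-1 + t) (u(t, d) = 3 + (3*t + (2 + (t - 1)*d)) = 3 + (3*t + (2 + (-1 + t)*d)) = 3 + (3*t + (2 + d*(-1 + t))) = 3 + (2 + 3*t + d*(-1 + t)) = 5 + 3*t + d*(-1 + t))
((7 - 4) - 10)*u(k(8), -26) = ((7 - 4) - 10)*(5 - 1*(-26) + 3*(9 - 10*√2) - 26*(9 - 10*√2)) = (3 - 10)*(5 + 26 + 3*(9 - 10*√2) - 26*(9 - 10*√2)) = -7*(5 + 26 + 3*(9 - 10*√2) - 26*(9 - 10*√2)) = -7*(5 + 26 + (27 - 30*√2) + (-234 + 260*√2)) = -7*(-176 + 230*√2) = 1232 - 1610*√2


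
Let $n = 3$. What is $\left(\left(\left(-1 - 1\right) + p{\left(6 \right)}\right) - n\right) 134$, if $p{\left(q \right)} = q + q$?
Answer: $938$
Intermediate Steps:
$p{\left(q \right)} = 2 q$
$\left(\left(\left(-1 - 1\right) + p{\left(6 \right)}\right) - n\right) 134 = \left(\left(\left(-1 - 1\right) + 2 \cdot 6\right) - 3\right) 134 = \left(\left(-2 + 12\right) - 3\right) 134 = \left(10 - 3\right) 134 = 7 \cdot 134 = 938$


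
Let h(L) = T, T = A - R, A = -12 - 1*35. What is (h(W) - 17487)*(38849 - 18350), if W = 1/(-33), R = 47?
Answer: -360392919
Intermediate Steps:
W = -1/33 ≈ -0.030303
A = -47 (A = -12 - 35 = -47)
T = -94 (T = -47 - 1*47 = -47 - 47 = -94)
h(L) = -94
(h(W) - 17487)*(38849 - 18350) = (-94 - 17487)*(38849 - 18350) = -17581*20499 = -360392919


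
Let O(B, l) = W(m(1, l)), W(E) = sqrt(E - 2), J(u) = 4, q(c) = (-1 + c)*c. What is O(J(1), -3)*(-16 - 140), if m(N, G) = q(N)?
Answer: -156*I*sqrt(2) ≈ -220.62*I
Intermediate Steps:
q(c) = c*(-1 + c)
m(N, G) = N*(-1 + N)
W(E) = sqrt(-2 + E)
O(B, l) = I*sqrt(2) (O(B, l) = sqrt(-2 + 1*(-1 + 1)) = sqrt(-2 + 1*0) = sqrt(-2 + 0) = sqrt(-2) = I*sqrt(2))
O(J(1), -3)*(-16 - 140) = (I*sqrt(2))*(-16 - 140) = (I*sqrt(2))*(-156) = -156*I*sqrt(2)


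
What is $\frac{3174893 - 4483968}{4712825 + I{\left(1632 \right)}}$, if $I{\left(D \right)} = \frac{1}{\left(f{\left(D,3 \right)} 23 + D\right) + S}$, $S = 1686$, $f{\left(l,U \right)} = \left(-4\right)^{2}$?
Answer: $- \frac{4825250450}{17371472951} \approx -0.27777$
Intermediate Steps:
$f{\left(l,U \right)} = 16$
$I{\left(D \right)} = \frac{1}{2054 + D}$ ($I{\left(D \right)} = \frac{1}{\left(16 \cdot 23 + D\right) + 1686} = \frac{1}{\left(368 + D\right) + 1686} = \frac{1}{2054 + D}$)
$\frac{3174893 - 4483968}{4712825 + I{\left(1632 \right)}} = \frac{3174893 - 4483968}{4712825 + \frac{1}{2054 + 1632}} = - \frac{1309075}{4712825 + \frac{1}{3686}} = - \frac{1309075}{\frac{17371472951}{3686}} = \left(-1309075\right) \frac{3686}{17371472951} = - \frac{4825250450}{17371472951}$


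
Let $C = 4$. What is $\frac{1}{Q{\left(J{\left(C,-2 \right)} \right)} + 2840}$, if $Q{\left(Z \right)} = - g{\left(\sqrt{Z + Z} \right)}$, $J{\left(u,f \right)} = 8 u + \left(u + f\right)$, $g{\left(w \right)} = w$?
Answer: $\frac{710}{2016383} + \frac{\sqrt{17}}{4032766} \approx 0.00035314$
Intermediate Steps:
$J{\left(u,f \right)} = f + 9 u$ ($J{\left(u,f \right)} = 8 u + \left(f + u\right) = f + 9 u$)
$Q{\left(Z \right)} = - \sqrt{2} \sqrt{Z}$ ($Q{\left(Z \right)} = - \sqrt{Z + Z} = - \sqrt{2 Z} = - \sqrt{2} \sqrt{Z}$)
$\frac{1}{Q{\left(J{\left(C,-2 \right)} \right)} + 2840} = \frac{1}{- \sqrt{2} \sqrt{-2 + 9 \cdot 4} + 2840} = \frac{1}{- \sqrt{2} \sqrt{-2 + 36} + 2840} = \frac{1}{- \sqrt{2} \sqrt{34} + 2840} = \frac{1}{- 2 \sqrt{17} + 2840} = \frac{1}{2840 - 2 \sqrt{17}}$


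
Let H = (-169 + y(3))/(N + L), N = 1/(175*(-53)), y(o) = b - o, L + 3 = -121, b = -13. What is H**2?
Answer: 2944227015625/1322732310201 ≈ 2.2259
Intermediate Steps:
L = -124 (L = -3 - 121 = -124)
y(o) = -13 - o
N = -1/9275 (N = (1/175)*(-1/53) = -1/9275 ≈ -0.00010782)
H = 1715875/1150101 (H = (-169 + (-13 - 1*3))/(-1/9275 - 124) = (-169 + (-13 - 3))/(-1150101/9275) = (-169 - 16)*(-9275/1150101) = -185*(-9275/1150101) = 1715875/1150101 ≈ 1.4919)
H**2 = (1715875/1150101)**2 = 2944227015625/1322732310201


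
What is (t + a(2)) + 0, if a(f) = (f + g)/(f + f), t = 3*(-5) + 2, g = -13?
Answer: -63/4 ≈ -15.750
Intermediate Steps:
t = -13 (t = -15 + 2 = -13)
a(f) = (-13 + f)/(2*f) (a(f) = (f - 13)/(f + f) = (-13 + f)/((2*f)) = (-13 + f)*(1/(2*f)) = (-13 + f)/(2*f))
(t + a(2)) + 0 = (-13 + (1/2)*(-13 + 2)/2) + 0 = (-13 + (1/2)*(1/2)*(-11)) + 0 = (-13 - 11/4) + 0 = -63/4 + 0 = -63/4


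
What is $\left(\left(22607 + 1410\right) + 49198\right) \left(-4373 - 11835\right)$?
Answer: $-1186668720$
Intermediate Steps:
$\left(\left(22607 + 1410\right) + 49198\right) \left(-4373 - 11835\right) = \left(24017 + 49198\right) \left(-16208\right) = 73215 \left(-16208\right) = -1186668720$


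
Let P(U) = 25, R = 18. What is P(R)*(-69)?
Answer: -1725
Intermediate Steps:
P(R)*(-69) = 25*(-69) = -1725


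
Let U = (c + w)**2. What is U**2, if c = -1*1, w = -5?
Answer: 1296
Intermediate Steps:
c = -1
U = 36 (U = (-1 - 5)**2 = (-6)**2 = 36)
U**2 = 36**2 = 1296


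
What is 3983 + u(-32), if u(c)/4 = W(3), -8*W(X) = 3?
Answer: 7963/2 ≈ 3981.5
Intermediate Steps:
W(X) = -3/8 (W(X) = -1/8*3 = -3/8)
u(c) = -3/2 (u(c) = 4*(-3/8) = -3/2)
3983 + u(-32) = 3983 - 3/2 = 7963/2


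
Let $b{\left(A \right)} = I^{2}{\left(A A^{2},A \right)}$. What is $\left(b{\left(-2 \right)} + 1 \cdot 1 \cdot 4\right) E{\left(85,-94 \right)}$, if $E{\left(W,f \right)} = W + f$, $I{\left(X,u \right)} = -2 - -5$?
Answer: $-117$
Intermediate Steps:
$I{\left(X,u \right)} = 3$ ($I{\left(X,u \right)} = -2 + 5 = 3$)
$b{\left(A \right)} = 9$ ($b{\left(A \right)} = 3^{2} = 9$)
$\left(b{\left(-2 \right)} + 1 \cdot 1 \cdot 4\right) E{\left(85,-94 \right)} = \left(9 + 1 \cdot 1 \cdot 4\right) \left(85 - 94\right) = \left(9 + 1 \cdot 4\right) \left(-9\right) = \left(9 + 4\right) \left(-9\right) = 13 \left(-9\right) = -117$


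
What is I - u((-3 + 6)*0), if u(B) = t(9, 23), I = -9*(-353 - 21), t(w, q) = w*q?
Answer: 3159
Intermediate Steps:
t(w, q) = q*w
I = 3366 (I = -9*(-374) = 3366)
u(B) = 207 (u(B) = 23*9 = 207)
I - u((-3 + 6)*0) = 3366 - 1*207 = 3366 - 207 = 3159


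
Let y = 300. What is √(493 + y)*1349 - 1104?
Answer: -1104 + 1349*√793 ≈ 36884.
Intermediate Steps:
√(493 + y)*1349 - 1104 = √(493 + 300)*1349 - 1104 = √793*1349 - 1104 = 1349*√793 - 1104 = -1104 + 1349*√793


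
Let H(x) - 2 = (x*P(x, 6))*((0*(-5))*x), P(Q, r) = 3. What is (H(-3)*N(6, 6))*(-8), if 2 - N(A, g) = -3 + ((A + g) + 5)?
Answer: 192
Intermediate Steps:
N(A, g) = -A - g (N(A, g) = 2 - (-3 + ((A + g) + 5)) = 2 - (-3 + (5 + A + g)) = 2 - (2 + A + g) = 2 + (-2 - A - g) = -A - g)
H(x) = 2 (H(x) = 2 + (x*3)*((0*(-5))*x) = 2 + (3*x)*(0*x) = 2 + (3*x)*0 = 2 + 0 = 2)
(H(-3)*N(6, 6))*(-8) = (2*(-1*6 - 1*6))*(-8) = (2*(-6 - 6))*(-8) = (2*(-12))*(-8) = -24*(-8) = 192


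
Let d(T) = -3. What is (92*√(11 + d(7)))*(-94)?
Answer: -17296*√2 ≈ -24460.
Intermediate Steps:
(92*√(11 + d(7)))*(-94) = (92*√(11 - 3))*(-94) = (92*√8)*(-94) = (92*(2*√2))*(-94) = (184*√2)*(-94) = -17296*√2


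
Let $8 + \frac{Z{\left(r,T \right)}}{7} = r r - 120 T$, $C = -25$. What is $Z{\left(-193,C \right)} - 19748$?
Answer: $261939$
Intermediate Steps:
$Z{\left(r,T \right)} = -56 - 840 T + 7 r^{2}$ ($Z{\left(r,T \right)} = -56 + 7 \left(r r - 120 T\right) = -56 + 7 \left(r^{2} - 120 T\right) = -56 - \left(- 7 r^{2} + 840 T\right) = -56 - 840 T + 7 r^{2}$)
$Z{\left(-193,C \right)} - 19748 = \left(-56 - -21000 + 7 \left(-193\right)^{2}\right) - 19748 = \left(-56 + 21000 + 7 \cdot 37249\right) - 19748 = \left(-56 + 21000 + 260743\right) - 19748 = 281687 - 19748 = 261939$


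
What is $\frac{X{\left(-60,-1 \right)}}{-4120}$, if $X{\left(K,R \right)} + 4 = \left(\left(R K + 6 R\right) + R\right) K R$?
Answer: $- \frac{397}{515} \approx -0.77087$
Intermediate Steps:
$X{\left(K,R \right)} = -4 + K R \left(7 R + K R\right)$ ($X{\left(K,R \right)} = -4 + \left(\left(R K + 6 R\right) + R\right) K R = -4 + \left(\left(K R + 6 R\right) + R\right) K R = -4 + \left(\left(6 R + K R\right) + R\right) K R = -4 + \left(7 R + K R\right) K R = -4 + K \left(7 R + K R\right) R = -4 + K R \left(7 R + K R\right)$)
$\frac{X{\left(-60,-1 \right)}}{-4120} = \frac{-4 + \left(-60\right)^{2} \left(-1\right)^{2} + 7 \left(-60\right) \left(-1\right)^{2}}{-4120} = \left(-4 + 3600 \cdot 1 + 7 \left(-60\right) 1\right) \left(- \frac{1}{4120}\right) = \left(-4 + 3600 - 420\right) \left(- \frac{1}{4120}\right) = 3176 \left(- \frac{1}{4120}\right) = - \frac{397}{515}$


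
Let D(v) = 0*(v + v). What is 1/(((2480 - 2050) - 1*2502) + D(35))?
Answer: -1/2072 ≈ -0.00048263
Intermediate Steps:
D(v) = 0 (D(v) = 0*(2*v) = 0)
1/(((2480 - 2050) - 1*2502) + D(35)) = 1/(((2480 - 2050) - 1*2502) + 0) = 1/((430 - 2502) + 0) = 1/(-2072 + 0) = 1/(-2072) = -1/2072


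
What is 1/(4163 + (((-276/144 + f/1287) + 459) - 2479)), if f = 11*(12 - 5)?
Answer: 468/1002055 ≈ 0.00046704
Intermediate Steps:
f = 77 (f = 11*7 = 77)
1/(4163 + (((-276/144 + f/1287) + 459) - 2479)) = 1/(4163 + (((-276/144 + 77/1287) + 459) - 2479)) = 1/(4163 + (((-276*1/144 + 77*(1/1287)) + 459) - 2479)) = 1/(4163 + (((-23/12 + 7/117) + 459) - 2479)) = 1/(4163 + ((-869/468 + 459) - 2479)) = 1/(4163 + (213943/468 - 2479)) = 1/(4163 - 946229/468) = 1/(1002055/468) = 468/1002055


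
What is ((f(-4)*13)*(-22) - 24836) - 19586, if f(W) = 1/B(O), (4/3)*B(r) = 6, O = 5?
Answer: -400370/9 ≈ -44486.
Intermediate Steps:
B(r) = 9/2 (B(r) = (¾)*6 = 9/2)
f(W) = 2/9 (f(W) = 1/(9/2) = 2/9)
((f(-4)*13)*(-22) - 24836) - 19586 = (((2/9)*13)*(-22) - 24836) - 19586 = ((26/9)*(-22) - 24836) - 19586 = (-572/9 - 24836) - 19586 = -224096/9 - 19586 = -400370/9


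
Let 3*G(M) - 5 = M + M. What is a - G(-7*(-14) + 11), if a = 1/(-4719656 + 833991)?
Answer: -866503298/11656995 ≈ -74.333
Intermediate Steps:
G(M) = 5/3 + 2*M/3 (G(M) = 5/3 + (M + M)/3 = 5/3 + (2*M)/3 = 5/3 + 2*M/3)
a = -1/3885665 (a = 1/(-3885665) = -1/3885665 ≈ -2.5736e-7)
a - G(-7*(-14) + 11) = -1/3885665 - (5/3 + 2*(-7*(-14) + 11)/3) = -1/3885665 - (5/3 + 2*(98 + 11)/3) = -1/3885665 - (5/3 + (⅔)*109) = -1/3885665 - (5/3 + 218/3) = -1/3885665 - 1*223/3 = -1/3885665 - 223/3 = -866503298/11656995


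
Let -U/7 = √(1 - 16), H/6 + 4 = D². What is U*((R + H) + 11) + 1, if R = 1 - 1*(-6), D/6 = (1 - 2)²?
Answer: 1 - 1470*I*√15 ≈ 1.0 - 5693.3*I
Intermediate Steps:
D = 6 (D = 6*(1 - 2)² = 6*(-1)² = 6*1 = 6)
H = 192 (H = -24 + 6*6² = -24 + 6*36 = -24 + 216 = 192)
U = -7*I*√15 (U = -7*√(1 - 16) = -7*I*√15 ≈ -27.111*I)
R = 7 (R = 1 + 6 = 7)
U*((R + H) + 11) + 1 = (-7*I*√15)*((7 + 192) + 11) + 1 = (-7*I*√15)*(199 + 11) + 1 = -7*I*√15*210 + 1 = -1470*I*√15 + 1 = 1 - 1470*I*√15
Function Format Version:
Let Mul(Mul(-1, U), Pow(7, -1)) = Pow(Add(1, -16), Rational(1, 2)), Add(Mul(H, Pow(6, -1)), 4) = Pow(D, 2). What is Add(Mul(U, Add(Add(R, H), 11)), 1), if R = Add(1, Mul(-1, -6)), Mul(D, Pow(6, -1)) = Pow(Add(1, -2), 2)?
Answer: Add(1, Mul(-1470, I, Pow(15, Rational(1, 2)))) ≈ Add(1.0000, Mul(-5693.3, I))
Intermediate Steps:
D = 6 (D = Mul(6, Pow(Add(1, -2), 2)) = Mul(6, Pow(-1, 2)) = Mul(6, 1) = 6)
H = 192 (H = Add(-24, Mul(6, Pow(6, 2))) = Add(-24, Mul(6, 36)) = Add(-24, 216) = 192)
U = Mul(-7, I, Pow(15, Rational(1, 2))) (U = Mul(-7, Pow(Add(1, -16), Rational(1, 2))) = Mul(-7, Pow(-15, Rational(1, 2))) = Mul(-7, Mul(I, Pow(15, Rational(1, 2)))) = Mul(-7, I, Pow(15, Rational(1, 2))) ≈ Mul(-27.111, I))
R = 7 (R = Add(1, 6) = 7)
Add(Mul(U, Add(Add(R, H), 11)), 1) = Add(Mul(Mul(-7, I, Pow(15, Rational(1, 2))), Add(Add(7, 192), 11)), 1) = Add(Mul(Mul(-7, I, Pow(15, Rational(1, 2))), Add(199, 11)), 1) = Add(Mul(Mul(-7, I, Pow(15, Rational(1, 2))), 210), 1) = Add(Mul(-1470, I, Pow(15, Rational(1, 2))), 1) = Add(1, Mul(-1470, I, Pow(15, Rational(1, 2))))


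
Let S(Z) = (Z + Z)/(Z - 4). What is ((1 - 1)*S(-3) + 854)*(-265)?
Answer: -226310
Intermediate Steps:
S(Z) = 2*Z/(-4 + Z) (S(Z) = (2*Z)/(-4 + Z) = 2*Z/(-4 + Z))
((1 - 1)*S(-3) + 854)*(-265) = ((1 - 1)*(2*(-3)/(-4 - 3)) + 854)*(-265) = (0*(2*(-3)/(-7)) + 854)*(-265) = (0*(2*(-3)*(-1/7)) + 854)*(-265) = (0*(6/7) + 854)*(-265) = (0 + 854)*(-265) = 854*(-265) = -226310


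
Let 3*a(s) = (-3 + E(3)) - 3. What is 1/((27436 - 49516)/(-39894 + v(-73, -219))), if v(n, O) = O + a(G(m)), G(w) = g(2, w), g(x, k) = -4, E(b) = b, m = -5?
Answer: 20057/11040 ≈ 1.8168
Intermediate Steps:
G(w) = -4
a(s) = -1 (a(s) = ((-3 + 3) - 3)/3 = (0 - 3)/3 = (⅓)*(-3) = -1)
v(n, O) = -1 + O (v(n, O) = O - 1 = -1 + O)
1/((27436 - 49516)/(-39894 + v(-73, -219))) = 1/((27436 - 49516)/(-39894 + (-1 - 219))) = 1/(-22080/(-39894 - 220)) = 1/(-22080/(-40114)) = 1/(-22080*(-1/40114)) = 1/(11040/20057) = 20057/11040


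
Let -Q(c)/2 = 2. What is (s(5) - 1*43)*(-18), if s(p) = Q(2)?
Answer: 846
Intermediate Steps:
Q(c) = -4 (Q(c) = -2*2 = -4)
s(p) = -4
(s(5) - 1*43)*(-18) = (-4 - 1*43)*(-18) = (-4 - 43)*(-18) = -47*(-18) = 846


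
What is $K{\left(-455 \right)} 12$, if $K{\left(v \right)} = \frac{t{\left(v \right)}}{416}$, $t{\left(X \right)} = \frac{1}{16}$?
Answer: $\frac{3}{1664} \approx 0.0018029$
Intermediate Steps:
$t{\left(X \right)} = \frac{1}{16}$
$K{\left(v \right)} = \frac{1}{6656}$ ($K{\left(v \right)} = \frac{1}{16 \cdot 416} = \frac{1}{16} \cdot \frac{1}{416} = \frac{1}{6656}$)
$K{\left(-455 \right)} 12 = \frac{1}{6656} \cdot 12 = \frac{3}{1664}$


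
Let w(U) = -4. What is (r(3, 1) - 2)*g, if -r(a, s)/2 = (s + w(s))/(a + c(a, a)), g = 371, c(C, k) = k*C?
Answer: -1113/2 ≈ -556.50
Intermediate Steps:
c(C, k) = C*k
r(a, s) = -2*(-4 + s)/(a + a²) (r(a, s) = -2*(s - 4)/(a + a*a) = -2*(-4 + s)/(a + a²))
(r(3, 1) - 2)*g = (2*(4 - 1*1)/(3*(1 + 3)) - 2)*371 = (2*(⅓)*(4 - 1)/4 - 2)*371 = (2*(⅓)*(¼)*3 - 2)*371 = (½ - 2)*371 = -3/2*371 = -1113/2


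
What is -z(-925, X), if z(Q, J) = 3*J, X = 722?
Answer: -2166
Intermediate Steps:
-z(-925, X) = -3*722 = -1*2166 = -2166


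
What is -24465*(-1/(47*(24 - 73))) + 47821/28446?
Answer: -83685661/9358734 ≈ -8.9420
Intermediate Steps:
-24465*(-1/(47*(24 - 73))) + 47821/28446 = -24465/((-49*(-47))) + 47821*(1/28446) = -24465/2303 + 47821/28446 = -24465*1/2303 + 47821/28446 = -3495/329 + 47821/28446 = -83685661/9358734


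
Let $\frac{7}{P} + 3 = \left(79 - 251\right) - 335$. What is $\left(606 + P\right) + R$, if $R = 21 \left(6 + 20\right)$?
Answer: $\frac{587513}{510} \approx 1152.0$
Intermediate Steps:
$R = 546$ ($R = 21 \cdot 26 = 546$)
$P = - \frac{7}{510}$ ($P = \frac{7}{-3 + \left(\left(79 - 251\right) - 335\right)} = \frac{7}{-3 - 507} = \frac{7}{-510} = 7 \left(- \frac{1}{510}\right) = - \frac{7}{510} \approx -0.013725$)
$\left(606 + P\right) + R = \left(606 - \frac{7}{510}\right) + 546 = \frac{309053}{510} + 546 = \frac{587513}{510}$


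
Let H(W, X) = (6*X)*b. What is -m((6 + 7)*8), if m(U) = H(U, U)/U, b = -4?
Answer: 24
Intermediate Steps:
H(W, X) = -24*X (H(W, X) = (6*X)*(-4) = -24*X)
m(U) = -24 (m(U) = (-24*U)/U = -24)
-m((6 + 7)*8) = -1*(-24) = 24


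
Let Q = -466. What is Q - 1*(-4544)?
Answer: 4078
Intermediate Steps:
Q - 1*(-4544) = -466 - 1*(-4544) = -466 + 4544 = 4078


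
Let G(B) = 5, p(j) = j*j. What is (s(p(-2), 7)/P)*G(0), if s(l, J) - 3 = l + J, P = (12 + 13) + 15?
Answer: 7/4 ≈ 1.7500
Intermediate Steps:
p(j) = j²
P = 40 (P = 25 + 15 = 40)
s(l, J) = 3 + J + l (s(l, J) = 3 + (l + J) = 3 + (J + l) = 3 + J + l)
(s(p(-2), 7)/P)*G(0) = ((3 + 7 + (-2)²)/40)*5 = ((3 + 7 + 4)*(1/40))*5 = (14*(1/40))*5 = (7/20)*5 = 7/4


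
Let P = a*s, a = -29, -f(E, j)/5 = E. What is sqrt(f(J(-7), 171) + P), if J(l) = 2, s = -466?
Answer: 8*sqrt(211) ≈ 116.21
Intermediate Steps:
f(E, j) = -5*E
P = 13514 (P = -29*(-466) = 13514)
sqrt(f(J(-7), 171) + P) = sqrt(-5*2 + 13514) = sqrt(-10 + 13514) = sqrt(13504) = 8*sqrt(211)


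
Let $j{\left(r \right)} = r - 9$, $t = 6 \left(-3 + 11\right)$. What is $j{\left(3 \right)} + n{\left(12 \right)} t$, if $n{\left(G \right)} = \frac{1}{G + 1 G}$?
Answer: $-4$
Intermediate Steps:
$n{\left(G \right)} = \frac{1}{2 G}$ ($n{\left(G \right)} = \frac{1}{G + G} = \frac{1}{2 G}$)
$t = 48$ ($t = 6 \cdot 8 = 48$)
$j{\left(r \right)} = -9 + r$
$j{\left(3 \right)} + n{\left(12 \right)} t = \left(-9 + 3\right) + \frac{1}{2 \cdot 12} \cdot 48 = -6 + \frac{1}{2} \cdot \frac{1}{12} \cdot 48 = -6 + \frac{1}{24} \cdot 48 = -6 + 2 = -4$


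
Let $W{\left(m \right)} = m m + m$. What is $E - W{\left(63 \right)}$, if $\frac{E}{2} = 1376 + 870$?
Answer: $460$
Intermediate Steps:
$W{\left(m \right)} = m + m^{2}$ ($W{\left(m \right)} = m^{2} + m = m + m^{2}$)
$E = 4492$ ($E = 2 \left(1376 + 870\right) = 2 \cdot 2246 = 4492$)
$E - W{\left(63 \right)} = 4492 - 63 \left(1 + 63\right) = 4492 - 63 \cdot 64 = 4492 - 4032 = 460$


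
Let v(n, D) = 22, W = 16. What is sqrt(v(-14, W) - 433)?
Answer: I*sqrt(411) ≈ 20.273*I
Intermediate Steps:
sqrt(v(-14, W) - 433) = sqrt(22 - 433) = sqrt(-411) = I*sqrt(411)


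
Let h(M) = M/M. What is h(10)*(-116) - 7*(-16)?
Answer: -4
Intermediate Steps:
h(M) = 1
h(10)*(-116) - 7*(-16) = 1*(-116) - 7*(-16) = -116 + 112 = -4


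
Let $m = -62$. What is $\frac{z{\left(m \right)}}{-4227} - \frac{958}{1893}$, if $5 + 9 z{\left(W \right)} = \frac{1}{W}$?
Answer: $- \frac{753004435}{1488318246} \approx -0.50594$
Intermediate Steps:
$z{\left(W \right)} = - \frac{5}{9} + \frac{1}{9 W}$
$\frac{z{\left(m \right)}}{-4227} - \frac{958}{1893} = \frac{\frac{1}{9} \frac{1}{-62} \left(1 - -310\right)}{-4227} - \frac{958}{1893} = \frac{1}{9} \left(- \frac{1}{62}\right) \left(1 + 310\right) \left(- \frac{1}{4227}\right) - \frac{958}{1893} = \frac{1}{9} \left(- \frac{1}{62}\right) 311 \left(- \frac{1}{4227}\right) - \frac{958}{1893} = \left(- \frac{311}{558}\right) \left(- \frac{1}{4227}\right) - \frac{958}{1893} = \frac{311}{2358666} - \frac{958}{1893} = - \frac{753004435}{1488318246}$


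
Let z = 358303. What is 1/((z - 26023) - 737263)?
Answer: -1/404983 ≈ -2.4692e-6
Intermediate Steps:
1/((z - 26023) - 737263) = 1/((358303 - 26023) - 737263) = 1/(332280 - 737263) = 1/(-404983) = -1/404983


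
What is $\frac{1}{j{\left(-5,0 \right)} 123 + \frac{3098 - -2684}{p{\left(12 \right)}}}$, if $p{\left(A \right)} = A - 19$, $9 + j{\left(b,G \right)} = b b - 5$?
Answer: $\frac{1}{527} \approx 0.0018975$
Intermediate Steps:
$j{\left(b,G \right)} = -14 + b^{2}$ ($j{\left(b,G \right)} = -9 + \left(b b - 5\right) = -9 + \left(b^{2} - 5\right) = -9 + \left(-5 + b^{2}\right) = -14 + b^{2}$)
$p{\left(A \right)} = -19 + A$ ($p{\left(A \right)} = A - 19 = -19 + A$)
$\frac{1}{j{\left(-5,0 \right)} 123 + \frac{3098 - -2684}{p{\left(12 \right)}}} = \frac{1}{\left(-14 + \left(-5\right)^{2}\right) 123 + \frac{3098 - -2684}{-19 + 12}} = \frac{1}{\left(-14 + 25\right) 123 + \frac{3098 + 2684}{-7}} = \frac{1}{11 \cdot 123 + 5782 \left(- \frac{1}{7}\right)} = \frac{1}{1353 - 826} = \frac{1}{527}$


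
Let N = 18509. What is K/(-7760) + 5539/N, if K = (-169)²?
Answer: -485652909/143629840 ≈ -3.3813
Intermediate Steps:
K = 28561
K/(-7760) + 5539/N = 28561/(-7760) + 5539/18509 = 28561*(-1/7760) + 5539*(1/18509) = -28561/7760 + 5539/18509 = -485652909/143629840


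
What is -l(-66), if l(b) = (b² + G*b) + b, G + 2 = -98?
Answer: -10890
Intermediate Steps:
G = -100 (G = -2 - 98 = -100)
l(b) = b² - 99*b (l(b) = (b² - 100*b) + b = b² - 99*b)
-l(-66) = -(-66)*(-99 - 66) = -(-66)*(-165) = -1*10890 = -10890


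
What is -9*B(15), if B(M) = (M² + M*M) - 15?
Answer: -3915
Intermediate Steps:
B(M) = -15 + 2*M² (B(M) = (M² + M²) - 15 = 2*M² - 15 = -15 + 2*M²)
-9*B(15) = -9*(-15 + 2*15²) = -9*(-15 + 2*225) = -9*(-15 + 450) = -9*435 = -3915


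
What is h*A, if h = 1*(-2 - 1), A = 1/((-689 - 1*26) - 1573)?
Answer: 3/2288 ≈ 0.0013112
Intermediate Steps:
A = -1/2288 (A = 1/((-689 - 26) - 1573) = 1/(-715 - 1573) = 1/(-2288) = -1/2288 ≈ -0.00043706)
h = -3 (h = 1*(-3) = -3)
h*A = -3*(-1/2288) = 3/2288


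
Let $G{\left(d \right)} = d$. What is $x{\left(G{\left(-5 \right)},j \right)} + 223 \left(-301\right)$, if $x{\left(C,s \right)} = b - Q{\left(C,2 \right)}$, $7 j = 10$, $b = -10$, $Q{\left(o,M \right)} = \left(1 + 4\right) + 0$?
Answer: $-67138$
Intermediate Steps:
$Q{\left(o,M \right)} = 5$ ($Q{\left(o,M \right)} = 5 + 0 = 5$)
$j = \frac{10}{7}$ ($j = \frac{1}{7} \cdot 10 = \frac{10}{7} \approx 1.4286$)
$x{\left(C,s \right)} = -15$ ($x{\left(C,s \right)} = -10 - 5 = -15$)
$x{\left(G{\left(-5 \right)},j \right)} + 223 \left(-301\right) = -15 + 223 \left(-301\right) = -15 - 67123 = -67138$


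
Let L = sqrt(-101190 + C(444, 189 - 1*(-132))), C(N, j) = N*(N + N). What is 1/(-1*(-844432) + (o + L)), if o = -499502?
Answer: 172465/59488205909 - sqrt(293082)/118976411818 ≈ 2.8946e-6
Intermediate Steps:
C(N, j) = 2*N**2 (C(N, j) = N*(2*N) = 2*N**2)
L = sqrt(293082) (L = sqrt(-101190 + 2*444**2) = sqrt(-101190 + 2*197136) = sqrt(-101190 + 394272) = sqrt(293082) ≈ 541.37)
1/(-1*(-844432) + (o + L)) = 1/(-1*(-844432) + (-499502 + sqrt(293082))) = 1/(844432 + (-499502 + sqrt(293082))) = 1/(344930 + sqrt(293082))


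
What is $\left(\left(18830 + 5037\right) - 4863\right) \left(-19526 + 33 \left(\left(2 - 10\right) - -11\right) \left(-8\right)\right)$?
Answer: $-386123272$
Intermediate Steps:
$\left(\left(18830 + 5037\right) - 4863\right) \left(-19526 + 33 \left(\left(2 - 10\right) - -11\right) \left(-8\right)\right) = \left(23867 - 4863\right) \left(-19526 + 33 \left(\left(2 - 10\right) + 11\right) \left(-8\right)\right) = 19004 \left(-19526 + 33 \left(-8 + 11\right) \left(-8\right)\right) = 19004 \left(-19526 + 33 \cdot 3 \left(-8\right)\right) = 19004 \left(-19526 + 99 \left(-8\right)\right) = 19004 \left(-19526 - 792\right) = 19004 \left(-20318\right) = -386123272$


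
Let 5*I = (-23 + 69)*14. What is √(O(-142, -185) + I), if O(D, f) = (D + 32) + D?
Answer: 2*I*√770/5 ≈ 11.1*I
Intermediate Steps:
O(D, f) = 32 + 2*D (O(D, f) = (32 + D) + D = 32 + 2*D)
I = 644/5 (I = ((-23 + 69)*14)/5 = (46*14)/5 = (⅕)*644 = 644/5 ≈ 128.80)
√(O(-142, -185) + I) = √((32 + 2*(-142)) + 644/5) = √((32 - 284) + 644/5) = √(-252 + 644/5) = √(-616/5) = 2*I*√770/5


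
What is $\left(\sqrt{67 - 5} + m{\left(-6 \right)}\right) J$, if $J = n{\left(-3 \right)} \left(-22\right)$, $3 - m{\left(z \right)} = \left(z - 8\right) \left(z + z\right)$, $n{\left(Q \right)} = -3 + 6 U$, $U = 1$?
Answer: $10890 - 66 \sqrt{62} \approx 10370.0$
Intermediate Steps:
$n{\left(Q \right)} = 3$ ($n{\left(Q \right)} = -3 + 6 \cdot 1 = -3 + 6 = 3$)
$m{\left(z \right)} = 3 - 2 z \left(-8 + z\right)$ ($m{\left(z \right)} = 3 - \left(z - 8\right) \left(z + z\right) = 3 - \left(-8 + z\right) 2 z = 3 - 2 z \left(-8 + z\right)$)
$J = -66$ ($J = 3 \left(-22\right) = -66$)
$\left(\sqrt{67 - 5} + m{\left(-6 \right)}\right) J = \left(\sqrt{67 - 5} + \left(3 - 2 \left(-6\right)^{2} + 16 \left(-6\right)\right)\right) \left(-66\right) = \left(\sqrt{62} - 165\right) \left(-66\right) = \left(-165 + \sqrt{62}\right) \left(-66\right) = 10890 - 66 \sqrt{62}$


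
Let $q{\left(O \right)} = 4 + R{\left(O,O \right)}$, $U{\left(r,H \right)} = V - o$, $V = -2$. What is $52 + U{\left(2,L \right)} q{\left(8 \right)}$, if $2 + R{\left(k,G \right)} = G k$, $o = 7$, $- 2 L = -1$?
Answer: $-542$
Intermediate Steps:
$L = \frac{1}{2}$ ($L = \left(- \frac{1}{2}\right) \left(-1\right) = \frac{1}{2} \approx 0.5$)
$U{\left(r,H \right)} = -9$ ($U{\left(r,H \right)} = -2 - 7 = -9$)
$R{\left(k,G \right)} = -2 + G k$
$q{\left(O \right)} = 2 + O^{2}$ ($q{\left(O \right)} = 4 + \left(-2 + O O\right) = 4 + \left(-2 + O^{2}\right) = 2 + O^{2}$)
$52 + U{\left(2,L \right)} q{\left(8 \right)} = 52 - 9 \left(2 + 8^{2}\right) = 52 - 9 \left(2 + 64\right) = 52 - 594 = -542$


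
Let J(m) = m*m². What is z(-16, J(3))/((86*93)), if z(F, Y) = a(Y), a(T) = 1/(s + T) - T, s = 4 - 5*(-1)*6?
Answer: -823/243939 ≈ -0.0033738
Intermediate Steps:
J(m) = m³
s = 34 (s = 4 + 5*6 = 4 + 30 = 34)
a(T) = 1/(34 + T) - T
z(F, Y) = (1 - Y² - 34*Y)/(34 + Y)
z(-16, J(3))/((86*93)) = ((1 - (3³)² - 34*3³)/(34 + 3³))/((86*93)) = ((1 - 1*27² - 34*27)/(34 + 27))/7998 = ((1 - 1*729 - 918)/61)*(1/7998) = ((1 - 729 - 918)/61)*(1/7998) = ((1/61)*(-1646))*(1/7998) = -1646/61*1/7998 = -823/243939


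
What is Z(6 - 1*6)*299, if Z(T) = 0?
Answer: 0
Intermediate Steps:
Z(6 - 1*6)*299 = 0*299 = 0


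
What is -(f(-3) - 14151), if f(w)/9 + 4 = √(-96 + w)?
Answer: 14187 - 27*I*√11 ≈ 14187.0 - 89.549*I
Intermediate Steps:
f(w) = -36 + 9*√(-96 + w)
-(f(-3) - 14151) = -((-36 + 9*√(-96 - 3)) - 14151) = -((-36 + 9*√(-99)) - 14151) = -((-36 + 9*(3*I*√11)) - 14151) = -((-36 + 27*I*√11) - 14151) = -(-14187 + 27*I*√11) = 14187 - 27*I*√11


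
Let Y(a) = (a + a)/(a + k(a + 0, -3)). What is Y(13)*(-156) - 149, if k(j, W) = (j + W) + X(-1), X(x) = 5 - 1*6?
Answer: -3667/11 ≈ -333.36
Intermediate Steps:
X(x) = -1 (X(x) = 5 - 6 = -1)
k(j, W) = -1 + W + j (k(j, W) = (j + W) - 1 = (W + j) - 1 = -1 + W + j)
Y(a) = 2*a/(-4 + 2*a) (Y(a) = (a + a)/(a + (-1 - 3 + (a + 0))) = (2*a)/(a + (-1 - 3 + a)) = (2*a)/(a + (-4 + a)) = (2*a)/(-4 + 2*a) = 2*a/(-4 + 2*a))
Y(13)*(-156) - 149 = (13/(-2 + 13))*(-156) - 149 = (13/11)*(-156) - 149 = -2028/11 - 149 = -3667/11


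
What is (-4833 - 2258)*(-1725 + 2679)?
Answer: -6764814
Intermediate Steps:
(-4833 - 2258)*(-1725 + 2679) = -7091*954 = -6764814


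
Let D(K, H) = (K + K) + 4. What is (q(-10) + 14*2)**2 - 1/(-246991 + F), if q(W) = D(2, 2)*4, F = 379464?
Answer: 476902799/132473 ≈ 3600.0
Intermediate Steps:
D(K, H) = 4 + 2*K (D(K, H) = 2*K + 4 = 4 + 2*K)
q(W) = 32 (q(W) = (4 + 2*2)*4 = (4 + 4)*4 = 8*4 = 32)
(q(-10) + 14*2)**2 - 1/(-246991 + F) = (32 + 14*2)**2 - 1/(-246991 + 379464) = (32 + 28)**2 - 1/132473 = 60**2 - 1*1/132473 = 3600 - 1/132473 = 476902799/132473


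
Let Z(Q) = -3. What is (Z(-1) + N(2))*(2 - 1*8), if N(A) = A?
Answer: 6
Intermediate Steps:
(Z(-1) + N(2))*(2 - 1*8) = (-3 + 2)*(2 - 1*8) = -(2 - 8) = -1*(-6) = 6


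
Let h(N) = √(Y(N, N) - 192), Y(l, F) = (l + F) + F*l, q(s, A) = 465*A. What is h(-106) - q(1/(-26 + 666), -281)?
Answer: 130665 + 4*√677 ≈ 1.3077e+5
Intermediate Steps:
Y(l, F) = F + l + F*l (Y(l, F) = (F + l) + F*l = F + l + F*l)
h(N) = √(-192 + N² + 2*N) (h(N) = √((N + N + N*N) - 192) = √((N + N + N²) - 192) = √((N² + 2*N) - 192) = √(-192 + N² + 2*N))
h(-106) - q(1/(-26 + 666), -281) = √(-192 + (-106)² + 2*(-106)) - 465*(-281) = √(-192 + 11236 - 212) - 1*(-130665) = √10832 + 130665 = 4*√677 + 130665 = 130665 + 4*√677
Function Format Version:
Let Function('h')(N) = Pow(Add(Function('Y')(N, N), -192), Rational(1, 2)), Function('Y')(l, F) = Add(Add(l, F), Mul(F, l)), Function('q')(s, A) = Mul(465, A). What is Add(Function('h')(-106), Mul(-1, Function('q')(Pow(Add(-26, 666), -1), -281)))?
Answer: Add(130665, Mul(4, Pow(677, Rational(1, 2)))) ≈ 1.3077e+5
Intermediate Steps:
Function('Y')(l, F) = Add(F, l, Mul(F, l)) (Function('Y')(l, F) = Add(Add(F, l), Mul(F, l)) = Add(F, l, Mul(F, l)))
Function('h')(N) = Pow(Add(-192, Pow(N, 2), Mul(2, N)), Rational(1, 2)) (Function('h')(N) = Pow(Add(Add(N, N, Mul(N, N)), -192), Rational(1, 2)) = Pow(Add(Add(N, N, Pow(N, 2)), -192), Rational(1, 2)) = Pow(Add(Add(Pow(N, 2), Mul(2, N)), -192), Rational(1, 2)) = Pow(Add(-192, Pow(N, 2), Mul(2, N)), Rational(1, 2)))
Add(Function('h')(-106), Mul(-1, Function('q')(Pow(Add(-26, 666), -1), -281))) = Add(Pow(Add(-192, Pow(-106, 2), Mul(2, -106)), Rational(1, 2)), Mul(-1, Mul(465, -281))) = Add(Pow(Add(-192, 11236, -212), Rational(1, 2)), Mul(-1, -130665)) = Add(Pow(10832, Rational(1, 2)), 130665) = Add(Mul(4, Pow(677, Rational(1, 2))), 130665) = Add(130665, Mul(4, Pow(677, Rational(1, 2))))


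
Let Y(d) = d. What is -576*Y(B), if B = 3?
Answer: -1728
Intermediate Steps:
-576*Y(B) = -576*3 = -1728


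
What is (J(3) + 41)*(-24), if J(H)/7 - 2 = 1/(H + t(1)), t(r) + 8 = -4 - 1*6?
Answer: -6544/5 ≈ -1308.8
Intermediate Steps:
t(r) = -18 (t(r) = -8 + (-4 - 1*6) = -8 + (-4 - 6) = -8 - 10 = -18)
J(H) = 14 + 7/(-18 + H) (J(H) = 14 + 7/(H - 18) = 14 + 7/(-18 + H))
(J(3) + 41)*(-24) = (7*(-35 + 2*3)/(-18 + 3) + 41)*(-24) = (7*(-35 + 6)/(-15) + 41)*(-24) = (7*(-1/15)*(-29) + 41)*(-24) = (203/15 + 41)*(-24) = (818/15)*(-24) = -6544/5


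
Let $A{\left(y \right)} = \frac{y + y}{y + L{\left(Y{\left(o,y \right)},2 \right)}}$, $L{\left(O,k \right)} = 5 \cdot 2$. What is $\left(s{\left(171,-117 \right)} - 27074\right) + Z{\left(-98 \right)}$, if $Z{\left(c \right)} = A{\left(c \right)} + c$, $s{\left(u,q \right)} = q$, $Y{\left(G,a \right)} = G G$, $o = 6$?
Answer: $- \frac{600309}{22} \approx -27287.0$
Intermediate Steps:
$Y{\left(G,a \right)} = G^{2}$
$L{\left(O,k \right)} = 10$
$A{\left(y \right)} = \frac{2 y}{10 + y}$ ($A{\left(y \right)} = \frac{y + y}{y + 10} = \frac{2 y}{10 + y}$)
$Z{\left(c \right)} = c + \frac{2 c}{10 + c}$ ($Z{\left(c \right)} = \frac{2 c}{10 + c} + c = c + \frac{2 c}{10 + c}$)
$\left(s{\left(171,-117 \right)} - 27074\right) + Z{\left(-98 \right)} = \left(-117 - 27074\right) - \frac{98 \left(12 - 98\right)}{10 - 98} = -27191 - 98 \frac{1}{-88} \left(-86\right) = -27191 - \left(- \frac{49}{44}\right) \left(-86\right) = -27191 - \frac{2107}{22} = - \frac{600309}{22}$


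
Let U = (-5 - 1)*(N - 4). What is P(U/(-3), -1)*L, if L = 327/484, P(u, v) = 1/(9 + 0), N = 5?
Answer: 109/1452 ≈ 0.075069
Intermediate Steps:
U = -6 (U = (-5 - 1)*(5 - 4) = -6*1 = -6)
P(u, v) = ⅑ (P(u, v) = 1/9 = ⅑)
L = 327/484 (L = 327*(1/484) = 327/484 ≈ 0.67562)
P(U/(-3), -1)*L = (⅑)*(327/484) = 109/1452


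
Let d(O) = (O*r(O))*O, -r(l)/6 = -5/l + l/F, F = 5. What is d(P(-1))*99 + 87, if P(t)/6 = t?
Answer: 39639/5 ≈ 7927.8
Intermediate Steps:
P(t) = 6*t
r(l) = 30/l - 6*l/5 (r(l) = -6*(-5/l + l/5) = 30/l - 6*l/5)
d(O) = O**2*(30/O - 6*O/5) (d(O) = (O*(30/O - 6*O/5))*O = O**2*(30/O - 6*O/5))
d(P(-1))*99 + 87 = (6*(6*(-1))*(25 - (6*(-1))**2)/5)*99 + 87 = ((6/5)*(-6)*(25 - 1*(-6)**2))*99 + 87 = ((6/5)*(-6)*(25 - 1*36))*99 + 87 = ((6/5)*(-6)*(25 - 36))*99 + 87 = ((6/5)*(-6)*(-11))*99 + 87 = (396/5)*99 + 87 = 39204/5 + 87 = 39639/5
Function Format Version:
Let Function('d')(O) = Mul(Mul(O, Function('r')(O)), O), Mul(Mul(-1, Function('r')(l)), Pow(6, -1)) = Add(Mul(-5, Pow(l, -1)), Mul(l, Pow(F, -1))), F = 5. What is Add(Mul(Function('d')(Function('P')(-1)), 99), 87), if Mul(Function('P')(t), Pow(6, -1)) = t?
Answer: Rational(39639, 5) ≈ 7927.8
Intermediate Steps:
Function('P')(t) = Mul(6, t)
Function('r')(l) = Add(Mul(30, Pow(l, -1)), Mul(Rational(-6, 5), l)) (Function('r')(l) = Mul(-6, Add(Mul(-5, Pow(l, -1)), Mul(l, Pow(5, -1)))) = Mul(-6, Add(Mul(-5, Pow(l, -1)), Mul(l, Rational(1, 5)))) = Mul(-6, Add(Mul(-5, Pow(l, -1)), Mul(Rational(1, 5), l))) = Add(Mul(30, Pow(l, -1)), Mul(Rational(-6, 5), l)))
Function('d')(O) = Mul(Pow(O, 2), Add(Mul(30, Pow(O, -1)), Mul(Rational(-6, 5), O))) (Function('d')(O) = Mul(Mul(O, Add(Mul(30, Pow(O, -1)), Mul(Rational(-6, 5), O))), O) = Mul(Pow(O, 2), Add(Mul(30, Pow(O, -1)), Mul(Rational(-6, 5), O))))
Add(Mul(Function('d')(Function('P')(-1)), 99), 87) = Add(Mul(Mul(Rational(6, 5), Mul(6, -1), Add(25, Mul(-1, Pow(Mul(6, -1), 2)))), 99), 87) = Add(Mul(Mul(Rational(6, 5), -6, Add(25, Mul(-1, Pow(-6, 2)))), 99), 87) = Add(Mul(Mul(Rational(6, 5), -6, Add(25, Mul(-1, 36))), 99), 87) = Add(Mul(Mul(Rational(6, 5), -6, Add(25, -36)), 99), 87) = Add(Mul(Mul(Rational(6, 5), -6, -11), 99), 87) = Add(Mul(Rational(396, 5), 99), 87) = Add(Rational(39204, 5), 87) = Rational(39639, 5)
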